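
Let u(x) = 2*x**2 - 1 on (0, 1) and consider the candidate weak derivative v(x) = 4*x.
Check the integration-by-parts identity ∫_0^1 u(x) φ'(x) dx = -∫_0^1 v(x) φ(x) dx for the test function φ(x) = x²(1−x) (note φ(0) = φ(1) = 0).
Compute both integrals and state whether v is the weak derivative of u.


LHS = -1/5, RHS = -1/5. Yes, v = u' weakly.

u(x) = 2*x**2 - 1, classical derivative u'(x) = 4*x.
φ(x) = x²(1−x), so φ'(x) = x*(2 - 3*x).
Note φ(0) = φ(1) = 0, so the boundary term u·φ vanishes.
LHS = ∫_0^1 u(x) φ'(x) dx = ∫_0^1 (-6*x^4 + 4*x^3 + 3*x^2 - 2*x) dx. Term by term:
  ∫_0^1 -6*x^4 dx = -6/5;  ∫_0^1 4*x^3 dx = 1;  ∫_0^1 3*x^2 dx = 1;
  ∫_0^1 -2*x dx = -1.
Sum: -6/5 + 1 + 1 − 1 = -1/5.
So LHS = -1/5.
∫_0^1 v(x) φ(x) dx = ∫_0^1 (-4*x^4 + 4*x^3) dx. Term by term:
  ∫_0^1 -4*x^4 dx = -4/5;  ∫_0^1 4*x^3 dx = 1.
Sum: -4/5 + 1 = 1/5.
So RHS = -∫_0^1 v(x) φ(x) dx = -1/5.
LHS = RHS, so the identity holds for this test φ.
Moreover u is smooth here and v(x) = u'(x) = 4*x pointwise, so the identity holds for every test function. Hence v is the weak derivative of u.


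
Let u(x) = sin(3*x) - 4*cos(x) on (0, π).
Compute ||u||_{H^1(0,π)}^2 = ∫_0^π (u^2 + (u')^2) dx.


||u||_{H^1(0,π)}^2 = 21*π

u'(x) = 4*sin(x) + 3*cos(3*x).
Expand u² and (u')² and integrate term by term on (0, π), using: for integers n ≥ 1, ∫_0^π sin²(nx) dx = ∫_0^π cos²(nx) dx = π/2; for n ≠ n', ∫_0^π sin(nx)sin(n'x) dx = ∫_0^π cos(nx)cos(n'x) dx = 0; and by product-to-sum, ∫_0^π sin(nx)cos(n'x) dx = ½∫_0^π [sin((n+n')x) + sin((n−n')x)] dx, which is 0 when n+n' is even and 2n/(n²−n'²) when n+n' is odd (it need not vanish on (0, π)).
  u² squared terms: (-4)²·∫cos(x)² dx = 16·π/2 = 8*π;  (1)²·∫sin(3x)² dx = 1·π/2 = π/2.
  u² cross terms: 2·(-4)·(1)·∫cos(x)·sin(3x) dx = -8·(0) = 0.
  So ∫_0^π u² dx = 8*π + π/2 + 0 = 17*π/2.
  (u')² squared terms: (3)²·∫cos(3x)² dx = 9·π/2 = 9*π/2;  (4)²·∫sin(x)² dx = 16·π/2 = 8*π.
  (u')² cross terms: 2·(3)·(4)·∫cos(3x)·sin(x) dx = 24·(0) = 0.
  So ∫_0^π (u')² dx = 9*π/2 + 8*π + 0 = 25*π/2.
||u||_{H^1}^2 = (17*π/2) + (25*π/2) = 21*π.


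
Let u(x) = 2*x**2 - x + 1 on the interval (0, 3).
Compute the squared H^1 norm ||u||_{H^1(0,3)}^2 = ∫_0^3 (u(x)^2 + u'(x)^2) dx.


||u||_{H^1}^2 = 1317/5

The H^1 norm (squared) on an interval (0, L) is
  ||u||_{H^1}^2 = ∫_0^L u(x)^2 dx + ∫_0^L u'(x)^2 dx.
Compute u'(x) = 4*x - 1.
Then u(x)^2 = 4*x**4 - 4*x**3 + 5*x**2 - 2*x + 1 and u'(x)^2 = 16*x**2 - 8*x + 1.
Integrate each monomial from 0 to 3 using ∫_0^3 c·x^n dx = c·3^(n+1)/(n+1):
  ∫_0^3 u(x)^2 dx = ∫_0^3 (4*x^4 - 4*x^3 + 5*x^2 - 2*x + 1) dx. Term by term:
    ∫_0^3 4*x^4 dx = 972/5;  ∫_0^3 -4*x^3 dx = -81;  ∫_0^3 5*x^2 dx = 45;
    ∫_0^3 -2*x dx = -9;  ∫_0^3 1 dx = 3.
  Sum: 972/5 − 81 + 45 − 9 + 3 = 762/5.
  ∫_0^3 u'(x)^2 dx = ∫_0^3 (16*x^2 - 8*x + 1) dx. Term by term:
    ∫_0^3 16*x^2 dx = 144;  ∫_0^3 -8*x dx = -36;  ∫_0^3 1 dx = 3.
  Sum: 144 − 36 + 3 = 111.
Adding: ||u||_{H^1}^2 = 762/5 + 111 = 1317/5.


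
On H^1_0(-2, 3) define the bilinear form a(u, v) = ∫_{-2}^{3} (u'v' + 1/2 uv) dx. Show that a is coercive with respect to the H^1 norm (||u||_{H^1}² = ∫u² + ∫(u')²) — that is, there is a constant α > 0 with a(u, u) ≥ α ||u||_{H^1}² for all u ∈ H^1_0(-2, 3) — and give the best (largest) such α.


α = (π^2 + 25/2)/(π^2 + 25)

Coercivity of a(·,·) on H^1_0(-2, 3) means a(u, u) ≥ α ||u||_{H^1}² for every u ∈ H^1_0.
The interval has length L = 5, and Poincaré/coercivity depend only on L. Here a(u, u) = ∫(u')² + (1/2)·∫u².
Here 0 < c = 1/2 < 1. The condition a(u,u) ≥ α||u||_{H^1}² reads (1−α)∫(u')² ≥ (α−c)∫u². Any admissible α is ≤ 1 (rapidly oscillating u have ∫u²/∫(u')² → 0), and α = 1 would force 0 ≥ (1−c)∫u², impossible since c < 1; so 1−α > 0. By the sharp Poincaré inequality on H^1_0 of an interval of length L, ∫(u')² ≥ (π/L)²∫u² with equality for the first sine mode sin(π(x−x₀)/L) (x₀ the left endpoint), so the inequality holds for all u iff (1−α)(π/L)² ≥ α − c, i.e. α ≤ ((π/L)² + c)/((π/L)² + 1) = (1 + c(L/π)²)/(1 + (L/π)²). With (π/L)² = π^2/25 and c = 1/2, the largest admissible constant is α = ((π/L)² + c)/((π/L)² + 1).
Simplifying, α = (π^2 + 25/2)/(π^2 + 25).


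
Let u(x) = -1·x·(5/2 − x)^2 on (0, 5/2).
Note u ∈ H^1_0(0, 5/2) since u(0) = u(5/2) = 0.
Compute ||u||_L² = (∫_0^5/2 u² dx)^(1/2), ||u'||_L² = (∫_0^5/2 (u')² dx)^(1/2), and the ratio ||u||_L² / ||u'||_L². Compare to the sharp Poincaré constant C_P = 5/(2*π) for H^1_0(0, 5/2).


||u||_L² / ||u'||_L² = 5*sqrt(14)/28 < C_P = 5/(2*π).

u(x) = -1·x·(5/2 − x)^2, so u'(x) = (5 - 6*x)*(2*x - 5)/4.
u(x) = -1·x·(5/2 − x)^2 vanishes at x = 0 and x = 5/2, so u ∈ H^1_0(0, 5/2). Differentiate via the product rule and integrate the resulting polynomials term by term.
  ∫_0^5/2 u² dx = ∫_0^5/2 (x^6 - 10*x^5 + 75*x^4/2 - 125*x^3/2 + 625*x^2/16) dx. Term by term:
    ∫_0^5/2 x^6 dx = 78125/896;  ∫_0^5/2 -10*x^5 dx = -78125/192;  ∫_0^5/2 75*x^4/2 dx = 46875/64;
    ∫_0^5/2 -125*x^3/2 dx = -78125/128;  ∫_0^5/2 625*x^2/16 dx = 78125/384.
  Sum: 78125/896 − 78125/192 + 46875/64 − 78125/128 + 78125/384 = 15625/2688.
  ∫_0^5/2 (u')² dx = ∫_0^5/2 (9*x^4 - 60*x^3 + 275*x^2/2 - 125*x + 625/16) dx. Term by term:
    ∫_0^5/2 9*x^4 dx = 5625/32;  ∫_0^5/2 -60*x^3 dx = -9375/16;  ∫_0^5/2 275*x^2/2 dx = 34375/48;
    ∫_0^5/2 -125*x dx = -3125/8;  ∫_0^5/2 625/16 dx = 3125/32.
  Sum: 5625/32 − 9375/16 + 34375/48 − 3125/8 + 3125/32 = 625/48.
∫_0^5/2 u² dx = 15625/2688, so ||u||_L² = 125*sqrt(42)/336.
∫_0^5/2 (u')² dx = 625/48, so ||u'||_L² = 25*sqrt(3)/12.
Ratio ||u||_L² / ||u'||_L² = 5*sqrt(14)/28.
Sharp Poincaré constant on H^1_0(0, 5/2) is C_P = L/π = 5/(2*π), achieved by sin(2*π/5·x).
A polynomial bump cannot attain the sharp Poincaré constant (only the first sine eigenfunction does), so the ratio is strictly less than C_P, consistent with ||u||_L² ≤ C_P ||u'||_L².


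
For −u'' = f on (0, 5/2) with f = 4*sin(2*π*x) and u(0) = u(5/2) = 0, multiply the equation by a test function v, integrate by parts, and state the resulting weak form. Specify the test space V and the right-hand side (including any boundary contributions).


V = H^1_0(0, 5/2) (so v(0) = v(5/2) = 0); weak form: ∫_0^5/2 u'v' dx = ∫_0^5/2 (4*sin(2*π*x)) v dx for all v ∈ V.

Multiply both sides by a test function v and integrate from 0 to 5/2:
  ∫_0^5/2 −u''(x) v(x) dx = ∫_0^5/2 f(x) v(x) dx.
Integrate the LHS by parts once:
  ∫_0^5/2 −u'' v dx = −[u'(x) v(x)]_0^5/2 + ∫_0^5/2 u'(x) v'(x) dx.
Thus ∫_0^5/2 u'(x) v'(x) dx = ∫_0^5/2 f(x) v(x) dx + [u'(x) v(x)]_0^5/2.
Choose V so that boundary terms are either known or forced to vanish.
u is Dirichlet: u(0) = u(5/2) = 0. Let V = H^1_0(0, 5/2); then v(0) = v(5/2) = 0, and [u' v]_0^5/2 = 0.
Weak formulation: find u (satisfying any essential BC) such that ∫_0^5/2 u'(x) v'(x) dx = ∫_0^5/2 f v dx for all v ∈ V.
Substituting f(x) = 4*sin(2*π*x), the right-hand side is ∫_0^5/2 (4*sin(2*π*x)) v dx.


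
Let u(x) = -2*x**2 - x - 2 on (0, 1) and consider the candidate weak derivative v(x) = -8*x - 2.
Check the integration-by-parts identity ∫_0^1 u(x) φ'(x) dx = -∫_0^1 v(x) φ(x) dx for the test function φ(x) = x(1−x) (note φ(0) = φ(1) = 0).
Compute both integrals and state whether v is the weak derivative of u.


LHS = 1/2, RHS = 1. No, v is not the weak derivative of u.

u(x) = -2*x**2 - x - 2, classical derivative u'(x) = -4*x - 1.
φ(x) = x(1−x), so φ'(x) = 1 - 2*x.
Note φ(0) = φ(1) = 0, so the boundary term u·φ vanishes.
LHS = ∫_0^1 u(x) φ'(x) dx = ∫_0^1 (4*x^3 + 3*x - 2) dx. Term by term:
  ∫_0^1 4*x^3 dx = 1;  ∫_0^1 3*x dx = 3/2;  ∫_0^1 -2 dx = -2.
Sum: 1 + 3/2 − 2 = 1/2.
So LHS = 1/2.
∫_0^1 v(x) φ(x) dx = ∫_0^1 (8*x^3 - 6*x^2 - 2*x) dx. Term by term:
  ∫_0^1 8*x^3 dx = 2;  ∫_0^1 -6*x^2 dx = -2;  ∫_0^1 -2*x dx = -1.
Sum: 2 − 2 − 1 = -1.
So RHS = -∫_0^1 v(x) φ(x) dx = 1.
LHS − RHS = -1/2 ≠ 0, so the identity fails.
(For a valid weak derivative the identity must hold for EVERY test function, in particular this one. The failure shows v is NOT the weak derivative of u.)
Correct weak derivative would be u'(x) = -4*x - 1.


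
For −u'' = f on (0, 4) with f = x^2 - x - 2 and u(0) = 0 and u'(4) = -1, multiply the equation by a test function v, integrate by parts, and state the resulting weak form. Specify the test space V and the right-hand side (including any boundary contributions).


V = {v ∈ H^1(0, 4) : v(0) = 0} (test functions vanish at x = 0 where u is specified); weak form: ∫_0^4 u'v' dx = ∫_0^4 (x^2 - x - 2) v dx − v(4) for all v ∈ V.

Multiply both sides by a test function v and integrate from 0 to 4:
  ∫_0^4 −u''(x) v(x) dx = ∫_0^4 f(x) v(x) dx.
Integrate the LHS by parts once:
  ∫_0^4 −u'' v dx = −[u'(x) v(x)]_0^4 + ∫_0^4 u'(x) v'(x) dx.
Thus ∫_0^4 u'(x) v'(x) dx = ∫_0^4 f(x) v(x) dx + [u'(x) v(x)]_0^4.
Choose V so that boundary terms are either known or forced to vanish.
Mixed BC: u(0) = 0 (Dirichlet) and u'(4) = -1 (Neumann). Define V = {v ∈ H^1(0, 4) : v(0) = 0}. Then [u' v]_0^4 = u'(4)·v(4) − u'(0)·0 = − v(4).
Weak formulation: find u (satisfying any essential BC) such that ∫_0^4 u'(x) v'(x) dx = ∫_0^4 f v dx − v(4) for all v ∈ V (Dirichlet at 0 absorbed into V; Neumann datum at x = 4 contributes the boundary term).
Substituting f(x) = x^2 - x - 2, the right-hand side is ∫_0^4 (x^2 - x - 2) v dx − v(4).


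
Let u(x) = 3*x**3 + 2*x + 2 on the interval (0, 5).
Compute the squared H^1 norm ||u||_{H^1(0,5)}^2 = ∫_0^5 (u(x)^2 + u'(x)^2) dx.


||u||_{H^1}^2 = 3407315/21

The H^1 norm (squared) on an interval (0, L) is
  ||u||_{H^1}^2 = ∫_0^L u(x)^2 dx + ∫_0^L u'(x)^2 dx.
Compute u'(x) = 9*x**2 + 2.
Then u(x)^2 = 9*x**6 + 12*x**4 + 12*x**3 + 4*x**2 + 8*x + 4 and u'(x)^2 = 81*x**4 + 36*x**2 + 4.
Integrate each monomial from 0 to 5 using ∫_0^5 c·x^n dx = c·5^(n+1)/(n+1):
  ∫_0^5 u(x)^2 dx = ∫_0^5 (9*x^6 + 12*x^4 + 12*x^3 + 4*x^2 + 8*x + 4) dx. Term by term:
    ∫_0^5 9*x^6 dx = 703125/7;  ∫_0^5 12*x^4 dx = 7500;  ∫_0^5 12*x^3 dx = 1875;
    ∫_0^5 4*x^2 dx = 500/3;  ∫_0^5 8*x dx = 100;  ∫_0^5 4 dx = 20.
  Sum: 703125/7 + 7500 + 1875 + 500/3 + 100 + 20 = 2312270/21.
  ∫_0^5 u'(x)^2 dx = ∫_0^5 (81*x^4 + 36*x^2 + 4) dx. Term by term:
    ∫_0^5 81*x^4 dx = 50625;  ∫_0^5 36*x^2 dx = 1500;  ∫_0^5 4 dx = 20.
  Sum: 50625 + 1500 + 20 = 52145.
Adding: ||u||_{H^1}^2 = 2312270/21 + 52145 = 3407315/21.


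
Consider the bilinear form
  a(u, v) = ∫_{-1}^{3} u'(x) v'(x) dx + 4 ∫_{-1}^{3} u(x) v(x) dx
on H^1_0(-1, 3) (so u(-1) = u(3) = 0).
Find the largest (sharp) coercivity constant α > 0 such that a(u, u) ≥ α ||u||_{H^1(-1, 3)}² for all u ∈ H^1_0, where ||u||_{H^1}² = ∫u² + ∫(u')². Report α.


α = 1

Coercivity of a(·,·) on H^1_0(-1, 3) means a(u, u) ≥ α ||u||_{H^1}² for every u ∈ H^1_0.
The interval has length L = 4, and Poincaré/coercivity depend only on L. Here a(u, u) = ∫(u')² + (4)·∫u².
Here c = 4 ≥ 1, so a(u,u) = ∫(u')² + c∫u² ≥ ∫(u')² + ∫u² = ||u||_{H^1}², i.e. α = 1 works. No larger α is possible: a(u,u) ≥ α||u||_{H^1}² means (1−α)∫(u')² ≥ (α−c)∫u², and for the modes u_n = sin(nπ(x−x₀)/L) (x₀ the left endpoint) one has ∫u_n²/∫(u_n')² = (L/(nπ))² → 0, so a(u_n,u_n)/||u_n||_{H^1}² → 1. Hence the optimal constant is α = 1.
Therefore α = 1.


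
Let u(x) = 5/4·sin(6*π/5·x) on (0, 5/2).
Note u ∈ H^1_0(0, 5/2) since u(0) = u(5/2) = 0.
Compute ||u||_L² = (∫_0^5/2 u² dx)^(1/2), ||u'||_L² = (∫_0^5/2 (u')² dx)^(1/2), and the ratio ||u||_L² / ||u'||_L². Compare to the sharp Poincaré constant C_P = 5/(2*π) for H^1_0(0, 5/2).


||u||_L² / ||u'||_L² = 5/(6*π) < C_P = 5/(2*π).

u(x) = 5/4·sin(6*π/5·x), so u'(x) = 3*π*cos(6*π*x/5)/2.
Writing u(x) = A·sin(kπx/L) with A = 5/4 and k = 3, use ∫_0^L sin²(kπx/L) dx = L/2 and ∫_0^L cos²(kπx/L) dx = L/2.
u² = 25/16·sin²(6*π/5·x) and (u')² = 9*π^2/4·cos²(6*π/5·x), and each of sin², cos² integrates to L/2 = 5/4 over (0, 5/2).
∫_0^5/2 u² dx = 125/64, so ||u||_L² = 5*sqrt(5)/8.
∫_0^5/2 (u')² dx = 45*π^2/16, so ||u'||_L² = 3*sqrt(5)*π/4.
Ratio ||u||_L² / ||u'||_L² = 5/(6*π).
Sharp Poincaré constant on H^1_0(0, 5/2) is C_P = L/π = 5/(2*π), achieved by sin(2*π/5·x).
This is the k = 3 harmonic; the ratio L/(kπ) is strictly less than C_P = L/π, consistent with the sharp inequality ||u||_L² ≤ C_P ||u'||_L².


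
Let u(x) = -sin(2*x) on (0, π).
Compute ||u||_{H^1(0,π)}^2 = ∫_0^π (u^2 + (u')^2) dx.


||u||_{H^1(0,π)}^2 = 5*π/2

u'(x) = -2*cos(2*x).
Expand u² and (u')² and integrate term by term on (0, π), using: for integers n ≥ 1, ∫_0^π sin²(nx) dx = ∫_0^π cos²(nx) dx = π/2; for n ≠ n', ∫_0^π sin(nx)sin(n'x) dx = ∫_0^π cos(nx)cos(n'x) dx = 0; and by product-to-sum, ∫_0^π sin(nx)cos(n'x) dx = ½∫_0^π [sin((n+n')x) + sin((n−n')x)] dx, which is 0 when n+n' is even and 2n/(n²−n'²) when n+n' is odd (it need not vanish on (0, π)).
  u² squared terms: (-1)²·∫sin(2x)² dx = 1·π/2 = π/2.
  So ∫_0^π u² dx = π/2.
  (u')² squared terms: (-2)²·∫cos(2x)² dx = 4·π/2 = 2*π.
  So ∫_0^π (u')² dx = 2*π.
||u||_{H^1}^2 = (π/2) + (2*π) = 5*π/2.


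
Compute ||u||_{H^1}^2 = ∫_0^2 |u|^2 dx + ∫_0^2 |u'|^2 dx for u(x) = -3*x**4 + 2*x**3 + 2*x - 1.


||u||_{H^1}^2 = 28538/21

The H^1 norm (squared) on an interval (0, L) is
  ||u||_{H^1}^2 = ∫_0^L u(x)^2 dx + ∫_0^L u'(x)^2 dx.
Compute u'(x) = -12*x**3 + 6*x**2 + 2.
Then u(x)^2 = 9*x**8 - 12*x**7 + 4*x**6 - 12*x**5 + 14*x**4 - 4*x**3 + 4*x**2 - 4*x + 1 and u'(x)^2 = 144*x**6 - 144*x**5 + 36*x**4 - 48*x**3 + 24*x**2 + 4.
Integrate each monomial from 0 to 2 using ∫_0^2 c·x^n dx = c·2^(n+1)/(n+1):
  ∫_0^2 u(x)^2 dx = ∫_0^2 (9*x^8 - 12*x^7 + 4*x^6 - 12*x^5 + 14*x^4 - 4*x^3 + 4*x^2 - 4*x + 1) dx. Term by term:
    ∫_0^2 9*x^8 dx = 512;  ∫_0^2 -12*x^7 dx = -384;  ∫_0^2 4*x^6 dx = 512/7;
    ∫_0^2 -12*x^5 dx = -128;  ∫_0^2 14*x^4 dx = 448/5;  ∫_0^2 -4*x^3 dx = -16;
    ∫_0^2 4*x^2 dx = 32/3;  ∫_0^2 -4*x dx = -8;  ∫_0^2 1 dx = 2.
  Sum: 512 − 384 + 512/7 − 128 + 448/5 − 16 + 32/3 − 8 + 2 = 15898/105.
  ∫_0^2 u'(x)^2 dx = ∫_0^2 (144*x^6 - 144*x^5 + 36*x^4 - 48*x^3 + 24*x^2 + 4) dx. Term by term:
    ∫_0^2 144*x^6 dx = 18432/7;  ∫_0^2 -144*x^5 dx = -1536;  ∫_0^2 36*x^4 dx = 1152/5;
    ∫_0^2 -48*x^3 dx = -192;  ∫_0^2 24*x^2 dx = 64;  ∫_0^2 4 dx = 8.
  Sum: 18432/7 − 1536 + 1152/5 − 192 + 64 + 8 = 42264/35.
Adding: ||u||_{H^1}^2 = 15898/105 + 42264/35 = 28538/21.


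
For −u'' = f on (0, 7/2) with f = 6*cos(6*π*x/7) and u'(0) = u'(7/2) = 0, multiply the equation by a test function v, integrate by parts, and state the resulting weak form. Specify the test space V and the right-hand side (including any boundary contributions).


V = H^1(0, 7/2) (no boundary constraint on v; u is determined up to an additive constant); weak form: ∫_0^7/2 u'v' dx = ∫_0^7/2 (6*cos(6*π*x/7)) v dx for all v ∈ V.

Multiply both sides by a test function v and integrate from 0 to 7/2:
  ∫_0^7/2 −u''(x) v(x) dx = ∫_0^7/2 f(x) v(x) dx.
Integrate the LHS by parts once:
  ∫_0^7/2 −u'' v dx = −[u'(x) v(x)]_0^7/2 + ∫_0^7/2 u'(x) v'(x) dx.
Thus ∫_0^7/2 u'(x) v'(x) dx = ∫_0^7/2 f(x) v(x) dx + [u'(x) v(x)]_0^7/2.
Choose V so that boundary terms are either known or forced to vanish.
u has homogeneous Neumann: u'(0) = u'(7/2) = 0. So [u' v]_0^7/2 = 0·v(7/2) − 0·v(0) = 0 for any v; take V = H^1(0, 7/2).
Weak formulation: find u (satisfying any essential BC) such that ∫_0^7/2 u'(x) v'(x) dx = ∫_0^7/2 f v dx for all v ∈ V (homogeneous Neumann, so boundary terms vanish).
Substituting f(x) = 6*cos(6*π*x/7), the right-hand side is ∫_0^7/2 (6*cos(6*π*x/7)) v dx.
Compatibility check (pure Neumann): taking v ≡ 1 ∈ V gives 0 = ∫_0^7/2 f dx + (0) − (0), i.e. ∫_0^7/2 f dx must equal u'(0) − u'(7/2) = 0. Indeed ∫_0^7/2 (6*cos(6*π*x/7)) dx = 0, so the data are compatible. The solution is then unique only up to an additive constant (fix it e.g. by requiring ∫_0^7/2 u dx = 0).


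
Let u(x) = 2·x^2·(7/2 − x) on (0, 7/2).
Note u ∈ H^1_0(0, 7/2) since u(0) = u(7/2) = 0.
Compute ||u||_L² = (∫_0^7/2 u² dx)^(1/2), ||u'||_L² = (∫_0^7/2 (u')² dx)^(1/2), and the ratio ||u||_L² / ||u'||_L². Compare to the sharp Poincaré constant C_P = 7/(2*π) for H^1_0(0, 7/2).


||u||_L² / ||u'||_L² = sqrt(14)/4 < C_P = 7/(2*π).

u(x) = 2·x^2·(7/2 − x), so u'(x) = 2*x*(7 - 3*x).
u(x) = 2·x^2·(7/2 − x) vanishes at x = 0 and x = 7/2, so u ∈ H^1_0(0, 7/2). Differentiate via the product rule and integrate the resulting polynomials term by term.
  ∫_0^7/2 u² dx = ∫_0^7/2 (4*x^6 - 28*x^5 + 49*x^4) dx. Term by term:
    ∫_0^7/2 4*x^6 dx = 117649/32;  ∫_0^7/2 -28*x^5 dx = -823543/96;  ∫_0^7/2 49*x^4 dx = 823543/160.
  Sum: 117649/32 − 823543/96 + 823543/160 = 117649/480.
  ∫_0^7/2 (u')² dx = ∫_0^7/2 (36*x^4 - 168*x^3 + 196*x^2) dx. Term by term:
    ∫_0^7/2 36*x^4 dx = 151263/40;  ∫_0^7/2 -168*x^3 dx = -50421/8;  ∫_0^7/2 196*x^2 dx = 16807/6.
  Sum: 151263/40 − 50421/8 + 16807/6 = 16807/60.
∫_0^7/2 u² dx = 117649/480, so ||u||_L² = 343*sqrt(30)/120.
∫_0^7/2 (u')² dx = 16807/60, so ||u'||_L² = 49*sqrt(105)/30.
Ratio ||u||_L² / ||u'||_L² = sqrt(14)/4.
Sharp Poincaré constant on H^1_0(0, 7/2) is C_P = L/π = 7/(2*π), achieved by sin(2*π/7·x).
A polynomial bump cannot attain the sharp Poincaré constant (only the first sine eigenfunction does), so the ratio is strictly less than C_P, consistent with ||u||_L² ≤ C_P ||u'||_L².


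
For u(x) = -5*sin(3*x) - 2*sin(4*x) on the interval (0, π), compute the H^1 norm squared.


||u||_{H^1(0,π)}^2 = 159*π

u'(x) = -15*cos(3*x) - 8*cos(4*x).
Expand u² and (u')² and integrate term by term on (0, π), using: for integers n ≥ 1, ∫_0^π sin²(nx) dx = ∫_0^π cos²(nx) dx = π/2; for n ≠ n', ∫_0^π sin(nx)sin(n'x) dx = ∫_0^π cos(nx)cos(n'x) dx = 0; and by product-to-sum, ∫_0^π sin(nx)cos(n'x) dx = ½∫_0^π [sin((n+n')x) + sin((n−n')x)] dx, which is 0 when n+n' is even and 2n/(n²−n'²) when n+n' is odd (it need not vanish on (0, π)).
  u² squared terms: (-5)²·∫sin(3x)² dx = 25·π/2 = 25*π/2;  (-2)²·∫sin(4x)² dx = 4·π/2 = 2*π.
  u² cross terms: 2·(-5)·(-2)·∫sin(3x)·sin(4x) dx = 20·(0) = 0.
  So ∫_0^π u² dx = 25*π/2 + 2*π + 0 = 29*π/2.
  (u')² squared terms: (-15)²·∫cos(3x)² dx = 225·π/2 = 225*π/2;  (-8)²·∫cos(4x)² dx = 64·π/2 = 32*π.
  (u')² cross terms: 2·(-15)·(-8)·∫cos(3x)·cos(4x) dx = 240·(0) = 0.
  So ∫_0^π (u')² dx = 225*π/2 + 32*π + 0 = 289*π/2.
||u||_{H^1}^2 = (29*π/2) + (289*π/2) = 159*π.


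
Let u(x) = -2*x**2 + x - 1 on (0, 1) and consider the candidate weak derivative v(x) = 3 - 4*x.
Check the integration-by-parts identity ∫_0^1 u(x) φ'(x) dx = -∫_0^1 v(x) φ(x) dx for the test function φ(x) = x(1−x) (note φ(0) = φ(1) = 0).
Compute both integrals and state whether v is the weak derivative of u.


LHS = 1/6, RHS = -1/6. No, v is not the weak derivative of u.

u(x) = -2*x**2 + x - 1, classical derivative u'(x) = 1 - 4*x.
φ(x) = x(1−x), so φ'(x) = 1 - 2*x.
Note φ(0) = φ(1) = 0, so the boundary term u·φ vanishes.
LHS = ∫_0^1 u(x) φ'(x) dx = ∫_0^1 (4*x^3 - 4*x^2 + 3*x - 1) dx. Term by term:
  ∫_0^1 4*x^3 dx = 1;  ∫_0^1 -4*x^2 dx = -4/3;  ∫_0^1 3*x dx = 3/2;
  ∫_0^1 -1 dx = -1.
Sum: 1 − 4/3 + 3/2 − 1 = 1/6.
So LHS = 1/6.
∫_0^1 v(x) φ(x) dx = ∫_0^1 (4*x^3 - 7*x^2 + 3*x) dx. Term by term:
  ∫_0^1 4*x^3 dx = 1;  ∫_0^1 -7*x^2 dx = -7/3;  ∫_0^1 3*x dx = 3/2.
Sum: 1 − 7/3 + 3/2 = 1/6.
So RHS = -∫_0^1 v(x) φ(x) dx = -1/6.
LHS − RHS = 1/3 ≠ 0, so the identity fails.
(For a valid weak derivative the identity must hold for EVERY test function, in particular this one. The failure shows v is NOT the weak derivative of u.)
Correct weak derivative would be u'(x) = 1 - 4*x.


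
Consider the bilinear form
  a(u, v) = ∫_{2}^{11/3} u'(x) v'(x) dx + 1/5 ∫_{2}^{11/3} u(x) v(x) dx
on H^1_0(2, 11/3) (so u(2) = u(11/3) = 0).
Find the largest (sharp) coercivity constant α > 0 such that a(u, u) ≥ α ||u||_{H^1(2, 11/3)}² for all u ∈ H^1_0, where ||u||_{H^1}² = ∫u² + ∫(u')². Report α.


α = (5 + 9*π^2)/(25 + 9*π^2)

Coercivity of a(·,·) on H^1_0(2, 11/3) means a(u, u) ≥ α ||u||_{H^1}² for every u ∈ H^1_0.
The interval has length L = 5/3, and Poincaré/coercivity depend only on L. Here a(u, u) = ∫(u')² + (1/5)·∫u².
Here 0 < c = 1/5 < 1. The condition a(u,u) ≥ α||u||_{H^1}² reads (1−α)∫(u')² ≥ (α−c)∫u². Any admissible α is ≤ 1 (rapidly oscillating u have ∫u²/∫(u')² → 0), and α = 1 would force 0 ≥ (1−c)∫u², impossible since c < 1; so 1−α > 0. By the sharp Poincaré inequality on H^1_0 of an interval of length L, ∫(u')² ≥ (π/L)²∫u² with equality for the first sine mode sin(π(x−x₀)/L) (x₀ the left endpoint), so the inequality holds for all u iff (1−α)(π/L)² ≥ α − c, i.e. α ≤ ((π/L)² + c)/((π/L)² + 1) = (1 + c(L/π)²)/(1 + (L/π)²). With (π/L)² = 9*π^2/25 and c = 1/5, the largest admissible constant is α = ((π/L)² + c)/((π/L)² + 1).
Simplifying, α = (5 + 9*π^2)/(25 + 9*π^2).


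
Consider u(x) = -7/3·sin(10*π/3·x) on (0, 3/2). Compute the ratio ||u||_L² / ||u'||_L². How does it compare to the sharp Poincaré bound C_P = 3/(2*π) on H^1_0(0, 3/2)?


||u||_L² / ||u'||_L² = 3/(10*π) < C_P = 3/(2*π).

u(x) = -7/3·sin(10*π/3·x), so u'(x) = -70*π*cos(10*π*x/3)/9.
Writing u(x) = A·sin(kπx/L) with A = -7/3 and k = 5, use ∫_0^L sin²(kπx/L) dx = L/2 and ∫_0^L cos²(kπx/L) dx = L/2.
u² = 49/9·sin²(10*π/3·x) and (u')² = 4900*π^2/81·cos²(10*π/3·x), and each of sin², cos² integrates to L/2 = 3/4 over (0, 3/2).
∫_0^3/2 u² dx = 49/12, so ||u||_L² = 7*sqrt(3)/6.
∫_0^3/2 (u')² dx = 1225*π^2/27, so ||u'||_L² = 35*sqrt(3)*π/9.
Ratio ||u||_L² / ||u'||_L² = 3/(10*π).
Sharp Poincaré constant on H^1_0(0, 3/2) is C_P = L/π = 3/(2*π), achieved by sin(2*π/3·x).
This is the k = 5 harmonic; the ratio L/(kπ) is strictly less than C_P = L/π, consistent with the sharp inequality ||u||_L² ≤ C_P ||u'||_L².


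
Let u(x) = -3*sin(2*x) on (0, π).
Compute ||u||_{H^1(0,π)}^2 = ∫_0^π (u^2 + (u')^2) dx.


||u||_{H^1(0,π)}^2 = 45*π/2

u'(x) = -6*cos(2*x).
Expand u² and (u')² and integrate term by term on (0, π), using: for integers n ≥ 1, ∫_0^π sin²(nx) dx = ∫_0^π cos²(nx) dx = π/2; for n ≠ n', ∫_0^π sin(nx)sin(n'x) dx = ∫_0^π cos(nx)cos(n'x) dx = 0; and by product-to-sum, ∫_0^π sin(nx)cos(n'x) dx = ½∫_0^π [sin((n+n')x) + sin((n−n')x)] dx, which is 0 when n+n' is even and 2n/(n²−n'²) when n+n' is odd (it need not vanish on (0, π)).
  u² squared terms: (-3)²·∫sin(2x)² dx = 9·π/2 = 9*π/2.
  So ∫_0^π u² dx = 9*π/2.
  (u')² squared terms: (-6)²·∫cos(2x)² dx = 36·π/2 = 18*π.
  So ∫_0^π (u')² dx = 18*π.
||u||_{H^1}^2 = (9*π/2) + (18*π) = 45*π/2.


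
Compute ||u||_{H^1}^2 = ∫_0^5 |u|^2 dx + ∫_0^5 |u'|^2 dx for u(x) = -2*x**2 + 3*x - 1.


||u||_{H^1}^2 = 4525/3

The H^1 norm (squared) on an interval (0, L) is
  ||u||_{H^1}^2 = ∫_0^L u(x)^2 dx + ∫_0^L u'(x)^2 dx.
Compute u'(x) = 3 - 4*x.
Then u(x)^2 = 4*x**4 - 12*x**3 + 13*x**2 - 6*x + 1 and u'(x)^2 = 16*x**2 - 24*x + 9.
Integrate each monomial from 0 to 5 using ∫_0^5 c·x^n dx = c·5^(n+1)/(n+1):
  ∫_0^5 u(x)^2 dx = ∫_0^5 (4*x^4 - 12*x^3 + 13*x^2 - 6*x + 1) dx. Term by term:
    ∫_0^5 4*x^4 dx = 2500;  ∫_0^5 -12*x^3 dx = -1875;  ∫_0^5 13*x^2 dx = 1625/3;
    ∫_0^5 -6*x dx = -75;  ∫_0^5 1 dx = 5.
  Sum: 2500 − 1875 + 1625/3 − 75 + 5 = 3290/3.
  ∫_0^5 u'(x)^2 dx = ∫_0^5 (16*x^2 - 24*x + 9) dx. Term by term:
    ∫_0^5 16*x^2 dx = 2000/3;  ∫_0^5 -24*x dx = -300;  ∫_0^5 9 dx = 45.
  Sum: 2000/3 − 300 + 45 = 1235/3.
Adding: ||u||_{H^1}^2 = 3290/3 + 1235/3 = 4525/3.


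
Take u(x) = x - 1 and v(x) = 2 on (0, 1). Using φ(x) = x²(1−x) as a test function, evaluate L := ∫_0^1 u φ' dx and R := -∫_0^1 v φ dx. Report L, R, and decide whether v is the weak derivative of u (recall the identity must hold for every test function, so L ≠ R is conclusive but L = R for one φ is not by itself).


LHS = -1/12, RHS = -1/6. No, v is not the weak derivative of u.

u(x) = x - 1, classical derivative u'(x) = 1.
φ(x) = x²(1−x), so φ'(x) = x*(2 - 3*x).
Note φ(0) = φ(1) = 0, so the boundary term u·φ vanishes.
LHS = ∫_0^1 u(x) φ'(x) dx = ∫_0^1 (-3*x^3 + 5*x^2 - 2*x) dx. Term by term:
  ∫_0^1 -3*x^3 dx = -3/4;  ∫_0^1 5*x^2 dx = 5/3;  ∫_0^1 -2*x dx = -1.
Sum: -3/4 + 5/3 − 1 = -1/12.
So LHS = -1/12.
∫_0^1 v(x) φ(x) dx = ∫_0^1 (-2*x^3 + 2*x^2) dx. Term by term:
  ∫_0^1 -2*x^3 dx = -1/2;  ∫_0^1 2*x^2 dx = 2/3.
Sum: -1/2 + 2/3 = 1/6.
So RHS = -∫_0^1 v(x) φ(x) dx = -1/6.
LHS − RHS = 1/12 ≠ 0, so the identity fails.
(For a valid weak derivative the identity must hold for EVERY test function, in particular this one. The failure shows v is NOT the weak derivative of u.)
Correct weak derivative would be u'(x) = 1.


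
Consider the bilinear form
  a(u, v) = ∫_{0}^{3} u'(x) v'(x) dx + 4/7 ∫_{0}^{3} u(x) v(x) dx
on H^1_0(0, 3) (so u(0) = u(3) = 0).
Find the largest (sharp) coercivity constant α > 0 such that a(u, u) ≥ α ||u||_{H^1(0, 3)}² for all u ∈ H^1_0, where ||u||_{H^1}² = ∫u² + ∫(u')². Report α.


α = (36/7 + π^2)/(9 + π^2)

Coercivity of a(·,·) on H^1_0(0, 3) means a(u, u) ≥ α ||u||_{H^1}² for every u ∈ H^1_0.
The interval has length L = 3, and Poincaré/coercivity depend only on L. Here a(u, u) = ∫(u')² + (4/7)·∫u².
Here 0 < c = 4/7 < 1. The condition a(u,u) ≥ α||u||_{H^1}² reads (1−α)∫(u')² ≥ (α−c)∫u². Any admissible α is ≤ 1 (rapidly oscillating u have ∫u²/∫(u')² → 0), and α = 1 would force 0 ≥ (1−c)∫u², impossible since c < 1; so 1−α > 0. By the sharp Poincaré inequality on H^1_0 of an interval of length L, ∫(u')² ≥ (π/L)²∫u² with equality for the first sine mode sin(π(x−x₀)/L) (x₀ the left endpoint), so the inequality holds for all u iff (1−α)(π/L)² ≥ α − c, i.e. α ≤ ((π/L)² + c)/((π/L)² + 1) = (1 + c(L/π)²)/(1 + (L/π)²). With (π/L)² = π^2/9 and c = 4/7, the largest admissible constant is α = ((π/L)² + c)/((π/L)² + 1).
Simplifying, α = (36/7 + π^2)/(9 + π^2).


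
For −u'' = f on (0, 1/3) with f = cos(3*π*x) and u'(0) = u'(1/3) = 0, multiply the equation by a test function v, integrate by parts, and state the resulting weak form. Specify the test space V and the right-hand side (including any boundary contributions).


V = H^1(0, 1/3) (no boundary constraint on v; u is determined up to an additive constant); weak form: ∫_0^1/3 u'v' dx = ∫_0^1/3 (cos(3*π*x)) v dx for all v ∈ V.

Multiply both sides by a test function v and integrate from 0 to 1/3:
  ∫_0^1/3 −u''(x) v(x) dx = ∫_0^1/3 f(x) v(x) dx.
Integrate the LHS by parts once:
  ∫_0^1/3 −u'' v dx = −[u'(x) v(x)]_0^1/3 + ∫_0^1/3 u'(x) v'(x) dx.
Thus ∫_0^1/3 u'(x) v'(x) dx = ∫_0^1/3 f(x) v(x) dx + [u'(x) v(x)]_0^1/3.
Choose V so that boundary terms are either known or forced to vanish.
u has homogeneous Neumann: u'(0) = u'(1/3) = 0. So [u' v]_0^1/3 = 0·v(1/3) − 0·v(0) = 0 for any v; take V = H^1(0, 1/3).
Weak formulation: find u (satisfying any essential BC) such that ∫_0^1/3 u'(x) v'(x) dx = ∫_0^1/3 f v dx for all v ∈ V (homogeneous Neumann, so boundary terms vanish).
Substituting f(x) = cos(3*π*x), the right-hand side is ∫_0^1/3 (cos(3*π*x)) v dx.
Compatibility check (pure Neumann): taking v ≡ 1 ∈ V gives 0 = ∫_0^1/3 f dx + (0) − (0), i.e. ∫_0^1/3 f dx must equal u'(0) − u'(1/3) = 0. Indeed ∫_0^1/3 (cos(3*π*x)) dx = 0, so the data are compatible. The solution is then unique only up to an additive constant (fix it e.g. by requiring ∫_0^1/3 u dx = 0).


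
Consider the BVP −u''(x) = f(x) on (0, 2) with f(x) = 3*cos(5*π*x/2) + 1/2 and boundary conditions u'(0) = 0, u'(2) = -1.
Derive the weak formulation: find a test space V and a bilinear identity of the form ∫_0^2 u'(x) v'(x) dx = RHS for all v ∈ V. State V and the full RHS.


V = H^1(0, 2) (v unrestricted at boundary; u is determined up to an additive constant); weak form: ∫_0^2 u'v' dx = ∫_0^2 (3*cos(5*π*x/2) + 1/2) v dx − v(2) for all v ∈ V.

Multiply both sides by a test function v and integrate from 0 to 2:
  ∫_0^2 −u''(x) v(x) dx = ∫_0^2 f(x) v(x) dx.
Integrate the LHS by parts once:
  ∫_0^2 −u'' v dx = −[u'(x) v(x)]_0^2 + ∫_0^2 u'(x) v'(x) dx.
Thus ∫_0^2 u'(x) v'(x) dx = ∫_0^2 f(x) v(x) dx + [u'(x) v(x)]_0^2.
Choose V so that boundary terms are either known or forced to vanish.
u has inhomogeneous Neumann u'(0) = 0, u'(2) = -1. [u' v]_0^2 = (-1)·v(2) − (0)·v(0) = − v(2). Take V = H^1(0, 2); boundary term becomes part of RHS.
Weak formulation: find u (satisfying any essential BC) such that ∫_0^2 u'(x) v'(x) dx = ∫_0^2 f v dx − v(2) for all v ∈ V (Neumann data are natural BCs: they enter the RHS as boundary terms).
Substituting f(x) = 3*cos(5*π*x/2) + 1/2, the right-hand side is ∫_0^2 (3*cos(5*π*x/2) + 1/2) v dx − v(2).
Compatibility check (pure Neumann): taking v ≡ 1 ∈ V gives 0 = ∫_0^2 f dx + (-1) − (0), i.e. ∫_0^2 f dx must equal u'(0) − u'(2) = 1. Indeed ∫_0^2 (3*cos(5*π*x/2) + 1/2) dx = 1, so the data are compatible. The solution is then unique only up to an additive constant (fix it e.g. by requiring ∫_0^2 u dx = 0).


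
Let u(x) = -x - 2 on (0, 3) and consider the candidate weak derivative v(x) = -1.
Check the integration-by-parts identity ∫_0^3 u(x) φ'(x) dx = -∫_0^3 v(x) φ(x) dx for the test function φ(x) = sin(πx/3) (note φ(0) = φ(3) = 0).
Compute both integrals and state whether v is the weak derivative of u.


LHS = 6/π, RHS = 6/π. Yes, v = u' weakly.

u(x) = -x - 2, classical derivative u'(x) = -1.
φ(x) = sin(πx/3), so φ'(x) = π*cos(π*x/3)/3.
Note φ(0) = φ(3) = 0, so the boundary term u·φ vanishes.
LHS = ∫_0^3 u(x) φ'(x) dx = ∫_0^3 (-π*x*cos(π*x/3)/3 - 2*π*cos(π*x/3)/3) dx. Term by term:
  ∫_0^3 -2*π*cos(π*x/3)/3 dx = 0;  ∫_0^3 -π*x*cos(π*x/3)/3 dx = 6/π.
Sum: 0 + 6/π = 6/π.
So LHS = 6/π.
∫_0^3 v(x) φ(x) dx = ∫_0^3 (-sin(π*x/3)) dx. Term by term:
  ∫_0^3 -sin(π*x/3) dx = -6/π.
So RHS = -∫_0^3 v(x) φ(x) dx = 6/π.
LHS = RHS, so the identity holds for this test φ.
Moreover u is smooth here and v(x) = u'(x) = -1 pointwise, so the identity holds for every test function. Hence v is the weak derivative of u.


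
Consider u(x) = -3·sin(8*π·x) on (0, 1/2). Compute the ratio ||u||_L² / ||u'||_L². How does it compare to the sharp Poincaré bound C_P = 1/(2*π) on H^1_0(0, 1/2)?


||u||_L² / ||u'||_L² = 1/(8*π) < C_P = 1/(2*π).

u(x) = -3·sin(8*π·x), so u'(x) = -24*π*cos(8*π*x).
Writing u(x) = A·sin(kπx/L) with A = -3 and k = 4, use ∫_0^L sin²(kπx/L) dx = L/2 and ∫_0^L cos²(kπx/L) dx = L/2.
u² = 9·sin²(8*π·x) and (u')² = 576*π^2·cos²(8*π·x), and each of sin², cos² integrates to L/2 = 1/4 over (0, 1/2).
∫_0^1/2 u² dx = 9/4, so ||u||_L² = 3/2.
∫_0^1/2 (u')² dx = 144*π^2, so ||u'||_L² = 12*π.
Ratio ||u||_L² / ||u'||_L² = 1/(8*π).
Sharp Poincaré constant on H^1_0(0, 1/2) is C_P = L/π = 1/(2*π), achieved by sin(2*π·x).
This is the k = 4 harmonic; the ratio L/(kπ) is strictly less than C_P = L/π, consistent with the sharp inequality ||u||_L² ≤ C_P ||u'||_L².


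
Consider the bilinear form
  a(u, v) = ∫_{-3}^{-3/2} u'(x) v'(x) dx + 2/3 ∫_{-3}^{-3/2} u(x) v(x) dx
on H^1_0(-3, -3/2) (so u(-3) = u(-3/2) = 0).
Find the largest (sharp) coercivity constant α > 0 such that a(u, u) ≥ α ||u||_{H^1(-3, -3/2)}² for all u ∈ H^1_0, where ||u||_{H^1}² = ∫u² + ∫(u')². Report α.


α = 2*(3 + 2*π^2)/(9 + 4*π^2)

Coercivity of a(·,·) on H^1_0(-3, -3/2) means a(u, u) ≥ α ||u||_{H^1}² for every u ∈ H^1_0.
The interval has length L = 3/2, and Poincaré/coercivity depend only on L. Here a(u, u) = ∫(u')² + (2/3)·∫u².
Here 0 < c = 2/3 < 1. The condition a(u,u) ≥ α||u||_{H^1}² reads (1−α)∫(u')² ≥ (α−c)∫u². Any admissible α is ≤ 1 (rapidly oscillating u have ∫u²/∫(u')² → 0), and α = 1 would force 0 ≥ (1−c)∫u², impossible since c < 1; so 1−α > 0. By the sharp Poincaré inequality on H^1_0 of an interval of length L, ∫(u')² ≥ (π/L)²∫u² with equality for the first sine mode sin(π(x−x₀)/L) (x₀ the left endpoint), so the inequality holds for all u iff (1−α)(π/L)² ≥ α − c, i.e. α ≤ ((π/L)² + c)/((π/L)² + 1) = (1 + c(L/π)²)/(1 + (L/π)²). With (π/L)² = 4*π^2/9 and c = 2/3, the largest admissible constant is α = ((π/L)² + c)/((π/L)² + 1).
Simplifying, α = 2*(3 + 2*π^2)/(9 + 4*π^2).


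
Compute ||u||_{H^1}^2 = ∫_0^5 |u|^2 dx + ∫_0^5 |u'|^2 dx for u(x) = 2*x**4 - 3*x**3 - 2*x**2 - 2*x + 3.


||u||_{H^1}^2 = 42697745/63

The H^1 norm (squared) on an interval (0, L) is
  ||u||_{H^1}^2 = ∫_0^L u(x)^2 dx + ∫_0^L u'(x)^2 dx.
Compute u'(x) = 8*x**3 - 9*x**2 - 4*x - 2.
Then u(x)^2 = 4*x**8 - 12*x**7 + x**6 + 4*x**5 + 28*x**4 - 10*x**3 - 8*x**2 - 12*x + 9 and u'(x)^2 = 64*x**6 - 144*x**5 + 17*x**4 + 40*x**3 + 52*x**2 + 16*x + 4.
Integrate each monomial from 0 to 5 using ∫_0^5 c·x^n dx = c·5^(n+1)/(n+1):
  ∫_0^5 u(x)^2 dx = ∫_0^5 (4*x^8 - 12*x^7 + x^6 + 4*x^5 + 28*x^4 - 10*x^3 - 8*x^2 - 12*x + 9) dx. Term by term:
    ∫_0^5 4*x^8 dx = 7812500/9;  ∫_0^5 -12*x^7 dx = -1171875/2;  ∫_0^5 x^6 dx = 78125/7;
    ∫_0^5 4*x^5 dx = 31250/3;  ∫_0^5 28*x^4 dx = 17500;  ∫_0^5 -10*x^3 dx = -3125/2;
    ∫_0^5 -8*x^2 dx = -1000/3;  ∫_0^5 -12*x dx = -150;  ∫_0^5 9 dx = 45.
  Sum: 7812500/9 − 1171875/2 + 78125/7 + 31250/3 + 17500 − 3125/2 − 1000/3 − 150 + 45 = 20109260/63.
  ∫_0^5 u'(x)^2 dx = ∫_0^5 (64*x^6 - 144*x^5 + 17*x^4 + 40*x^3 + 52*x^2 + 16*x + 4) dx. Term by term:
    ∫_0^5 64*x^6 dx = 5000000/7;  ∫_0^5 -144*x^5 dx = -375000;  ∫_0^5 17*x^4 dx = 10625;
    ∫_0^5 40*x^3 dx = 6250;  ∫_0^5 52*x^2 dx = 6500/3;  ∫_0^5 16*x dx = 200;
    ∫_0^5 4 dx = 20.
  Sum: 5000000/7 − 375000 + 10625 + 6250 + 6500/3 + 200 + 20 = 7529495/21.
Adding: ||u||_{H^1}^2 = 20109260/63 + 7529495/21 = 42697745/63.


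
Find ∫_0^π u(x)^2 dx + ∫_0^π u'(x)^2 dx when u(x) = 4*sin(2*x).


||u||_{H^1(0,π)}^2 = 40*π

u'(x) = 8*cos(2*x).
Expand u² and (u')² and integrate term by term on (0, π), using: for integers n ≥ 1, ∫_0^π sin²(nx) dx = ∫_0^π cos²(nx) dx = π/2; for n ≠ n', ∫_0^π sin(nx)sin(n'x) dx = ∫_0^π cos(nx)cos(n'x) dx = 0; and by product-to-sum, ∫_0^π sin(nx)cos(n'x) dx = ½∫_0^π [sin((n+n')x) + sin((n−n')x)] dx, which is 0 when n+n' is even and 2n/(n²−n'²) when n+n' is odd (it need not vanish on (0, π)).
  u² squared terms: (4)²·∫sin(2x)² dx = 16·π/2 = 8*π.
  So ∫_0^π u² dx = 8*π.
  (u')² squared terms: (8)²·∫cos(2x)² dx = 64·π/2 = 32*π.
  So ∫_0^π (u')² dx = 32*π.
||u||_{H^1}^2 = (8*π) + (32*π) = 40*π.


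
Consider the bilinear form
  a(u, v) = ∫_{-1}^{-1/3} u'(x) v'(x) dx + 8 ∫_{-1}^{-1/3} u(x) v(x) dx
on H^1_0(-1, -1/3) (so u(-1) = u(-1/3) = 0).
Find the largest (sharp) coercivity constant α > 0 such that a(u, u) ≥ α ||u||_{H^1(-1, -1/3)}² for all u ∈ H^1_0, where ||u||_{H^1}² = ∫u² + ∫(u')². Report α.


α = 1

Coercivity of a(·,·) on H^1_0(-1, -1/3) means a(u, u) ≥ α ||u||_{H^1}² for every u ∈ H^1_0.
The interval has length L = 2/3, and Poincaré/coercivity depend only on L. Here a(u, u) = ∫(u')² + (8)·∫u².
Here c = 8 ≥ 1, so a(u,u) = ∫(u')² + c∫u² ≥ ∫(u')² + ∫u² = ||u||_{H^1}², i.e. α = 1 works. No larger α is possible: a(u,u) ≥ α||u||_{H^1}² means (1−α)∫(u')² ≥ (α−c)∫u², and for the modes u_n = sin(nπ(x−x₀)/L) (x₀ the left endpoint) one has ∫u_n²/∫(u_n')² = (L/(nπ))² → 0, so a(u_n,u_n)/||u_n||_{H^1}² → 1. Hence the optimal constant is α = 1.
Therefore α = 1.


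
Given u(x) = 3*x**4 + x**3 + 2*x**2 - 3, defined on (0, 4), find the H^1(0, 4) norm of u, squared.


||u||_{H^1}^2 = 26269548/35

The H^1 norm (squared) on an interval (0, L) is
  ||u||_{H^1}^2 = ∫_0^L u(x)^2 dx + ∫_0^L u'(x)^2 dx.
Compute u'(x) = 12*x**3 + 3*x**2 + 4*x.
Then u(x)^2 = 9*x**8 + 6*x**7 + 13*x**6 + 4*x**5 - 14*x**4 - 6*x**3 - 12*x**2 + 9 and u'(x)^2 = 144*x**6 + 72*x**5 + 105*x**4 + 24*x**3 + 16*x**2.
Integrate each monomial from 0 to 4 using ∫_0^4 c·x^n dx = c·4^(n+1)/(n+1):
  ∫_0^4 u(x)^2 dx = ∫_0^4 (9*x^8 + 6*x^7 + 13*x^6 + 4*x^5 - 14*x^4 - 6*x^3 - 12*x^2 + 9) dx. Term by term:
    ∫_0^4 9*x^8 dx = 262144;  ∫_0^4 6*x^7 dx = 49152;  ∫_0^4 13*x^6 dx = 212992/7;
    ∫_0^4 4*x^5 dx = 8192/3;  ∫_0^4 -14*x^4 dx = -14336/5;  ∫_0^4 -6*x^3 dx = -384;
    ∫_0^4 -12*x^2 dx = -256;  ∫_0^4 9 dx = 36.
  Sum: 262144 + 49152 + 212992/7 + 8192/3 − 14336/5 − 384 − 256 + 36 = 35803204/105.
  ∫_0^4 u'(x)^2 dx = ∫_0^4 (144*x^6 + 72*x^5 + 105*x^4 + 24*x^3 + 16*x^2) dx. Term by term:
    ∫_0^4 144*x^6 dx = 2359296/7;  ∫_0^4 72*x^5 dx = 49152;  ∫_0^4 105*x^4 dx = 21504;
    ∫_0^4 24*x^3 dx = 1536;  ∫_0^4 16*x^2 dx = 1024/3.
  Sum: 2359296/7 + 49152 + 21504 + 1536 + 1024/3 = 8601088/21.
Adding: ||u||_{H^1}^2 = 35803204/105 + 8601088/21 = 26269548/35.


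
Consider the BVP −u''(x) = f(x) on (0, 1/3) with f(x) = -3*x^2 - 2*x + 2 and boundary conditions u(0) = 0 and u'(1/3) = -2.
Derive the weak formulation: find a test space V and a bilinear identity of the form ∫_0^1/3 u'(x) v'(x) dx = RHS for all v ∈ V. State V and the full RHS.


V = {v ∈ H^1(0, 1/3) : v(0) = 0} (test functions vanish at x = 0 where u is specified); weak form: ∫_0^1/3 u'v' dx = ∫_0^1/3 (-3*x^2 - 2*x + 2) v dx − 2·v(1/3) for all v ∈ V.

Multiply both sides by a test function v and integrate from 0 to 1/3:
  ∫_0^1/3 −u''(x) v(x) dx = ∫_0^1/3 f(x) v(x) dx.
Integrate the LHS by parts once:
  ∫_0^1/3 −u'' v dx = −[u'(x) v(x)]_0^1/3 + ∫_0^1/3 u'(x) v'(x) dx.
Thus ∫_0^1/3 u'(x) v'(x) dx = ∫_0^1/3 f(x) v(x) dx + [u'(x) v(x)]_0^1/3.
Choose V so that boundary terms are either known or forced to vanish.
Mixed BC: u(0) = 0 (Dirichlet) and u'(1/3) = -2 (Neumann). Define V = {v ∈ H^1(0, 1/3) : v(0) = 0}. Then [u' v]_0^1/3 = u'(1/3)·v(1/3) − u'(0)·0 = − 2·v(1/3).
Weak formulation: find u (satisfying any essential BC) such that ∫_0^1/3 u'(x) v'(x) dx = ∫_0^1/3 f v dx − 2·v(1/3) for all v ∈ V (Dirichlet at 0 absorbed into V; Neumann datum at x = 1/3 contributes the boundary term).
Substituting f(x) = -3*x^2 - 2*x + 2, the right-hand side is ∫_0^1/3 (-3*x^2 - 2*x + 2) v dx − 2·v(1/3).


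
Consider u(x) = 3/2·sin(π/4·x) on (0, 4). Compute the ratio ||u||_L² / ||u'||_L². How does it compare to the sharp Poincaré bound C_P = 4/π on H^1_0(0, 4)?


||u||_L² / ||u'||_L² = 4/π = C_P.

u(x) = 3/2·sin(π/4·x), so u'(x) = 3*π*cos(π*x/4)/8.
Writing u(x) = A·sin(kπx/L) with A = 3/2 and k = 1, use ∫_0^L sin²(kπx/L) dx = L/2 and ∫_0^L cos²(kπx/L) dx = L/2.
u² = 9/4·sin²(π/4·x) and (u')² = 9*π^2/64·cos²(π/4·x), and each of sin², cos² integrates to L/2 = 2 over (0, 4).
∫_0^4 u² dx = 9/2, so ||u||_L² = 3*sqrt(2)/2.
∫_0^4 (u')² dx = 9*π^2/32, so ||u'||_L² = 3*sqrt(2)*π/8.
Ratio ||u||_L² / ||u'||_L² = 4/π.
Sharp Poincaré constant on H^1_0(0, 4) is C_P = L/π = 4/π, achieved by sin(π/4·x).
This is the k = 1 eigenfunction (up to amplitude), so the ratio equals the sharp Poincaré constant exactly.


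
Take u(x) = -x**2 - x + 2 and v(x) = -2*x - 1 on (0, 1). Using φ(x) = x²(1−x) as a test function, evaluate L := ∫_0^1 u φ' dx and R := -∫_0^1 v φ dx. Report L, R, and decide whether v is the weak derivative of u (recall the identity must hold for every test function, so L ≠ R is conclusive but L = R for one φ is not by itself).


LHS = 11/60, RHS = 11/60. Yes, v = u' weakly.

u(x) = -x**2 - x + 2, classical derivative u'(x) = -2*x - 1.
φ(x) = x²(1−x), so φ'(x) = x*(2 - 3*x).
Note φ(0) = φ(1) = 0, so the boundary term u·φ vanishes.
LHS = ∫_0^1 u(x) φ'(x) dx = ∫_0^1 (3*x^4 + x^3 - 8*x^2 + 4*x) dx. Term by term:
  ∫_0^1 3*x^4 dx = 3/5;  ∫_0^1 x^3 dx = 1/4;  ∫_0^1 -8*x^2 dx = -8/3;
  ∫_0^1 4*x dx = 2.
Sum: 3/5 + 1/4 − 8/3 + 2 = 11/60.
So LHS = 11/60.
∫_0^1 v(x) φ(x) dx = ∫_0^1 (2*x^4 - x^3 - x^2) dx. Term by term:
  ∫_0^1 2*x^4 dx = 2/5;  ∫_0^1 -x^3 dx = -1/4;  ∫_0^1 -x^2 dx = -1/3.
Sum: 2/5 − 1/4 − 1/3 = -11/60.
So RHS = -∫_0^1 v(x) φ(x) dx = 11/60.
LHS = RHS, so the identity holds for this test φ.
Moreover u is smooth here and v(x) = u'(x) = -2*x - 1 pointwise, so the identity holds for every test function. Hence v is the weak derivative of u.
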